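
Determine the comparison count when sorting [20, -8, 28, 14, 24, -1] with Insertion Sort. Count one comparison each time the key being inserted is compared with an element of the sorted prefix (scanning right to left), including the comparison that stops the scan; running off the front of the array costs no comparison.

Insert -8: 20 > -8 (shift), reached front = 1 comparison(s) -> [-8, 20, 28, 14, 24, -1]
Insert 28: 20 <= 28 (stop) = 1 comparison(s) -> [-8, 20, 28, 14, 24, -1]
Insert 14: 28 > 14 (shift), 20 > 14 (shift), -8 <= 14 (stop) = 3 comparison(s) -> [-8, 14, 20, 28, 24, -1]
Insert 24: 28 > 24 (shift), 20 <= 24 (stop) = 2 comparison(s) -> [-8, 14, 20, 24, 28, -1]
Insert -1: 28 > -1 (shift), 24 > -1 (shift), 20 > -1 (shift), 14 > -1 (shift), -8 <= -1 (stop) = 5 comparison(s) -> [-8, -1, 14, 20, 24, 28]
Total comparisons: 1 + 1 + 3 + 2 + 5 = 12


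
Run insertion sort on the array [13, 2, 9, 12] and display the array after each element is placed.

First element 13 is already 'sorted'
Insert 2: shifted 1 elements -> [2, 13, 9, 12]
Insert 9: shifted 1 elements -> [2, 9, 13, 12]
Insert 12: shifted 1 elements -> [2, 9, 12, 13]


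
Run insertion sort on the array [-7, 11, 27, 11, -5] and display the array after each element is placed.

First element -7 is already 'sorted'
Insert 11: shifted 0 elements -> [-7, 11, 27, 11, -5]
Insert 27: shifted 0 elements -> [-7, 11, 27, 11, -5]
Insert 11: shifted 1 elements -> [-7, 11, 11, 27, -5]
Insert -5: shifted 3 elements -> [-7, -5, 11, 11, 27]


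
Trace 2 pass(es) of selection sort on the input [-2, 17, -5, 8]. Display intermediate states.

Pass 1: Select minimum -5 at index 2, swap -> [-5, 17, -2, 8]
Pass 2: Select minimum -2 at index 2, swap -> [-5, -2, 17, 8]


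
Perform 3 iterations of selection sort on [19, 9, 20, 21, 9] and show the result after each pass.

Pass 1: Select minimum 9 at index 1, swap -> [9, 19, 20, 21, 9]
Pass 2: Select minimum 9 at index 4, swap -> [9, 9, 20, 21, 19]
Pass 3: Select minimum 19 at index 4, swap -> [9, 9, 19, 21, 20]


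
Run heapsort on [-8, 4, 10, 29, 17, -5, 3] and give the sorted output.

Build heap: [29, 17, 10, 4, -8, -5, 3]
Extract 29: [17, 4, 10, 3, -8, -5, 29]
Extract 17: [10, 4, -5, 3, -8, 17, 29]
Extract 10: [4, 3, -5, -8, 10, 17, 29]
Extract 4: [3, -8, -5, 4, 10, 17, 29]
Extract 3: [-5, -8, 3, 4, 10, 17, 29]
Extract -5: [-8, -5, 3, 4, 10, 17, 29]


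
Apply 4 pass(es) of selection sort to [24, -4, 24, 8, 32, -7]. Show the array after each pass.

Pass 1: Select minimum -7 at index 5, swap -> [-7, -4, 24, 8, 32, 24]
Pass 2: Select minimum -4 at index 1, swap -> [-7, -4, 24, 8, 32, 24]
Pass 3: Select minimum 8 at index 3, swap -> [-7, -4, 8, 24, 32, 24]
Pass 4: Select minimum 24 at index 3, swap -> [-7, -4, 8, 24, 32, 24]


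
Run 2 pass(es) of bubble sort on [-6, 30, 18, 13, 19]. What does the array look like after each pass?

After pass 1: [-6, 18, 13, 19, 30] (3 swaps)
After pass 2: [-6, 13, 18, 19, 30] (1 swaps)
Total swaps: 4


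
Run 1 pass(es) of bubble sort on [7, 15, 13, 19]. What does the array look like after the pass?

After pass 1: [7, 13, 15, 19] (1 swaps)
Total swaps: 1


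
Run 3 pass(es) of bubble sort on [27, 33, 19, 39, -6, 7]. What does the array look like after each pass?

After pass 1: [27, 19, 33, -6, 7, 39] (3 swaps)
After pass 2: [19, 27, -6, 7, 33, 39] (3 swaps)
After pass 3: [19, -6, 7, 27, 33, 39] (2 swaps)
Total swaps: 8


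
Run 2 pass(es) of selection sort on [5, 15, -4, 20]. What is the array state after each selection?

Pass 1: Select minimum -4 at index 2, swap -> [-4, 15, 5, 20]
Pass 2: Select minimum 5 at index 2, swap -> [-4, 5, 15, 20]


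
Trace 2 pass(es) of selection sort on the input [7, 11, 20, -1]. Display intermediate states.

Pass 1: Select minimum -1 at index 3, swap -> [-1, 11, 20, 7]
Pass 2: Select minimum 7 at index 3, swap -> [-1, 7, 20, 11]


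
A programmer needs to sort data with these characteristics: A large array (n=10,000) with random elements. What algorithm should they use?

Best choice: Quicksort or Mergesort
Reason: Both have O(n log n) average case; quicksort has lower constant factors


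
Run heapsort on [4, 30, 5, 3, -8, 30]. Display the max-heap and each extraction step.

Build heap: [30, 4, 30, 3, -8, 5]
Extract 30: [30, 4, 5, 3, -8, 30]
Extract 30: [5, 4, -8, 3, 30, 30]
Extract 5: [4, 3, -8, 5, 30, 30]
Extract 4: [3, -8, 4, 5, 30, 30]
Extract 3: [-8, 3, 4, 5, 30, 30]


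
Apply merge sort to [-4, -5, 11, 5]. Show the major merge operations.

Divide and conquer:
  Merge [-4] + [-5] -> [-5, -4]
  Merge [11] + [5] -> [5, 11]
  Merge [-5, -4] + [5, 11] -> [-5, -4, 5, 11]


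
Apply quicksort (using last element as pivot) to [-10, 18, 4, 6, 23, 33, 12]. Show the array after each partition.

Partition 1: pivot=12 at index 3 -> [-10, 4, 6, 12, 23, 33, 18]
Partition 2: pivot=6 at index 2 -> [-10, 4, 6, 12, 23, 33, 18]
Partition 3: pivot=4 at index 1 -> [-10, 4, 6, 12, 23, 33, 18]
Partition 4: pivot=18 at index 4 -> [-10, 4, 6, 12, 18, 33, 23]
Partition 5: pivot=23 at index 5 -> [-10, 4, 6, 12, 18, 23, 33]


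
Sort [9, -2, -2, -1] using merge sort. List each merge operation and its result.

Divide and conquer:
  Merge [9] + [-2] -> [-2, 9]
  Merge [-2] + [-1] -> [-2, -1]
  Merge [-2, 9] + [-2, -1] -> [-2, -2, -1, 9]


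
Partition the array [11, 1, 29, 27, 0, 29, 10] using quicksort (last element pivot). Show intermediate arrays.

Partition 1: pivot=10 at index 2 -> [1, 0, 10, 27, 11, 29, 29]
Partition 2: pivot=0 at index 0 -> [0, 1, 10, 27, 11, 29, 29]
Partition 3: pivot=29 at index 6 -> [0, 1, 10, 27, 11, 29, 29]
Partition 4: pivot=29 at index 5 -> [0, 1, 10, 27, 11, 29, 29]
Partition 5: pivot=11 at index 3 -> [0, 1, 10, 11, 27, 29, 29]


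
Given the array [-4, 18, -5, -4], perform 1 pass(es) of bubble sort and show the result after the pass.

After pass 1: [-4, -5, -4, 18] (2 swaps)
Total swaps: 2


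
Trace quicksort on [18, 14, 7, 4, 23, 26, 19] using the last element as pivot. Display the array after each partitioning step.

Partition 1: pivot=19 at index 4 -> [18, 14, 7, 4, 19, 26, 23]
Partition 2: pivot=4 at index 0 -> [4, 14, 7, 18, 19, 26, 23]
Partition 3: pivot=18 at index 3 -> [4, 14, 7, 18, 19, 26, 23]
Partition 4: pivot=7 at index 1 -> [4, 7, 14, 18, 19, 26, 23]
Partition 5: pivot=23 at index 5 -> [4, 7, 14, 18, 19, 23, 26]


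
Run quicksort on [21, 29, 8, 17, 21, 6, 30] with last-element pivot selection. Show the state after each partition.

Partition 1: pivot=30 at index 6 -> [21, 29, 8, 17, 21, 6, 30]
Partition 2: pivot=6 at index 0 -> [6, 29, 8, 17, 21, 21, 30]
Partition 3: pivot=21 at index 4 -> [6, 8, 17, 21, 21, 29, 30]
Partition 4: pivot=21 at index 3 -> [6, 8, 17, 21, 21, 29, 30]
Partition 5: pivot=17 at index 2 -> [6, 8, 17, 21, 21, 29, 30]


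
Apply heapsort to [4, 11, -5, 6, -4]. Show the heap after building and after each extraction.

Build heap: [11, 6, -5, 4, -4]
Extract 11: [6, 4, -5, -4, 11]
Extract 6: [4, -4, -5, 6, 11]
Extract 4: [-4, -5, 4, 6, 11]
Extract -4: [-5, -4, 4, 6, 11]


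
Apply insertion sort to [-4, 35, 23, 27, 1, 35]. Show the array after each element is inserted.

First element -4 is already 'sorted'
Insert 35: shifted 0 elements -> [-4, 35, 23, 27, 1, 35]
Insert 23: shifted 1 elements -> [-4, 23, 35, 27, 1, 35]
Insert 27: shifted 1 elements -> [-4, 23, 27, 35, 1, 35]
Insert 1: shifted 3 elements -> [-4, 1, 23, 27, 35, 35]
Insert 35: shifted 0 elements -> [-4, 1, 23, 27, 35, 35]


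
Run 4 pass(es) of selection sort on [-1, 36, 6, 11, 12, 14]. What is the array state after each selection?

Pass 1: Select minimum -1 at index 0, swap -> [-1, 36, 6, 11, 12, 14]
Pass 2: Select minimum 6 at index 2, swap -> [-1, 6, 36, 11, 12, 14]
Pass 3: Select minimum 11 at index 3, swap -> [-1, 6, 11, 36, 12, 14]
Pass 4: Select minimum 12 at index 4, swap -> [-1, 6, 11, 12, 36, 14]


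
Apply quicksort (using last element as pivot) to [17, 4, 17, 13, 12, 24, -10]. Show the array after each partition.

Partition 1: pivot=-10 at index 0 -> [-10, 4, 17, 13, 12, 24, 17]
Partition 2: pivot=17 at index 5 -> [-10, 4, 17, 13, 12, 17, 24]
Partition 3: pivot=12 at index 2 -> [-10, 4, 12, 13, 17, 17, 24]
Partition 4: pivot=17 at index 4 -> [-10, 4, 12, 13, 17, 17, 24]


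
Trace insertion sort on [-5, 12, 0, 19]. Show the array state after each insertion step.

First element -5 is already 'sorted'
Insert 12: shifted 0 elements -> [-5, 12, 0, 19]
Insert 0: shifted 1 elements -> [-5, 0, 12, 19]
Insert 19: shifted 0 elements -> [-5, 0, 12, 19]


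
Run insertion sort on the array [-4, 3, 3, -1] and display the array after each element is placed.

First element -4 is already 'sorted'
Insert 3: shifted 0 elements -> [-4, 3, 3, -1]
Insert 3: shifted 0 elements -> [-4, 3, 3, -1]
Insert -1: shifted 2 elements -> [-4, -1, 3, 3]


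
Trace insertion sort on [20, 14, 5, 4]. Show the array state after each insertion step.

First element 20 is already 'sorted'
Insert 14: shifted 1 elements -> [14, 20, 5, 4]
Insert 5: shifted 2 elements -> [5, 14, 20, 4]
Insert 4: shifted 3 elements -> [4, 5, 14, 20]


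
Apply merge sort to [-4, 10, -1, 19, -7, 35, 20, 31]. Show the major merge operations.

Divide and conquer:
  Merge [-4] + [10] -> [-4, 10]
  Merge [-1] + [19] -> [-1, 19]
  Merge [-4, 10] + [-1, 19] -> [-4, -1, 10, 19]
  Merge [-7] + [35] -> [-7, 35]
  Merge [20] + [31] -> [20, 31]
  Merge [-7, 35] + [20, 31] -> [-7, 20, 31, 35]
  Merge [-4, -1, 10, 19] + [-7, 20, 31, 35] -> [-7, -4, -1, 10, 19, 20, 31, 35]


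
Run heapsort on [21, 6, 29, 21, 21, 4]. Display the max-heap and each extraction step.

Build heap: [29, 21, 21, 6, 21, 4]
Extract 29: [21, 21, 21, 6, 4, 29]
Extract 21: [21, 6, 21, 4, 21, 29]
Extract 21: [21, 6, 4, 21, 21, 29]
Extract 21: [6, 4, 21, 21, 21, 29]
Extract 6: [4, 6, 21, 21, 21, 29]


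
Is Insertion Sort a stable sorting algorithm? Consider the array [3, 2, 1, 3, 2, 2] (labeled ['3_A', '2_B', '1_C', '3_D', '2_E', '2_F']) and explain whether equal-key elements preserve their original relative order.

Trace Insertion Sort on the labeled array (the key is the number; the letter only tracks identity):
  Insert 2_B at index 0: [2_B, 3_A, 1_C, 3_D, 2_E, 2_F]
  Insert 1_C at index 0: [1_C, 2_B, 3_A, 3_D, 2_E, 2_F]
  Insert 3_D at index 3: [1_C, 2_B, 3_A, 3_D, 2_E, 2_F]
  Insert 2_E at index 2: [1_C, 2_B, 2_E, 3_A, 3_D, 2_F]
  Insert 2_F at index 3: [1_C, 2_B, 2_E, 2_F, 3_A, 3_D]
Final order: [1_C, 2_B, 2_E, 2_F, 3_A, 3_D]
Equal keys:
  value 2: originally 2_B, 2_E, 2_F; after sorting 2_B, 2_E, 2_F -> order preserved
  value 3: originally 3_A, 3_D; after sorting 3_A, 3_D -> order preserved
All equal keys kept their original relative order. Insertion Sort is stable: elements are shifted only while they are strictly greater than the key, so a key is inserted after any equal elements already placed.
Answer: Stable


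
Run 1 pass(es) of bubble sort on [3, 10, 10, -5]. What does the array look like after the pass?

After pass 1: [3, 10, -5, 10] (1 swaps)
Total swaps: 1


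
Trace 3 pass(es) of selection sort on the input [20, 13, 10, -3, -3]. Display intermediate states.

Pass 1: Select minimum -3 at index 3, swap -> [-3, 13, 10, 20, -3]
Pass 2: Select minimum -3 at index 4, swap -> [-3, -3, 10, 20, 13]
Pass 3: Select minimum 10 at index 2, swap -> [-3, -3, 10, 20, 13]


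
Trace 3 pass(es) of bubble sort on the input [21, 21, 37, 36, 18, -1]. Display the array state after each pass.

After pass 1: [21, 21, 36, 18, -1, 37] (3 swaps)
After pass 2: [21, 21, 18, -1, 36, 37] (2 swaps)
After pass 3: [21, 18, -1, 21, 36, 37] (2 swaps)
Total swaps: 7


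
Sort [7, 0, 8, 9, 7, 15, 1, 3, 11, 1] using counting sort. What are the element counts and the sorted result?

Count array: [1, 2, 0, 1, 0, 0, 0, 2, 1, 1, 0, 1, 0, 0, 0, 1]
(count[i] = number of elements equal to i)
Cumulative count: [1, 3, 3, 4, 4, 4, 4, 6, 7, 8, 8, 9, 9, 9, 9, 10]
Sorted: [0, 1, 1, 3, 7, 7, 8, 9, 11, 15]


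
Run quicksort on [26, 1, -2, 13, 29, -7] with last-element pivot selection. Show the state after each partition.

Partition 1: pivot=-7 at index 0 -> [-7, 1, -2, 13, 29, 26]
Partition 2: pivot=26 at index 4 -> [-7, 1, -2, 13, 26, 29]
Partition 3: pivot=13 at index 3 -> [-7, 1, -2, 13, 26, 29]
Partition 4: pivot=-2 at index 1 -> [-7, -2, 1, 13, 26, 29]


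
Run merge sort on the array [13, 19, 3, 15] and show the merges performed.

Divide and conquer:
  Merge [13] + [19] -> [13, 19]
  Merge [3] + [15] -> [3, 15]
  Merge [13, 19] + [3, 15] -> [3, 13, 15, 19]


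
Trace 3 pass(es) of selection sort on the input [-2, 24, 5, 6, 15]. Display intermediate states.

Pass 1: Select minimum -2 at index 0, swap -> [-2, 24, 5, 6, 15]
Pass 2: Select minimum 5 at index 2, swap -> [-2, 5, 24, 6, 15]
Pass 3: Select minimum 6 at index 3, swap -> [-2, 5, 6, 24, 15]


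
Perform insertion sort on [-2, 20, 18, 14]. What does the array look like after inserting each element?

First element -2 is already 'sorted'
Insert 20: shifted 0 elements -> [-2, 20, 18, 14]
Insert 18: shifted 1 elements -> [-2, 18, 20, 14]
Insert 14: shifted 2 elements -> [-2, 14, 18, 20]


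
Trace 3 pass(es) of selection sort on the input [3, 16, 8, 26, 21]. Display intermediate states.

Pass 1: Select minimum 3 at index 0, swap -> [3, 16, 8, 26, 21]
Pass 2: Select minimum 8 at index 2, swap -> [3, 8, 16, 26, 21]
Pass 3: Select minimum 16 at index 2, swap -> [3, 8, 16, 26, 21]


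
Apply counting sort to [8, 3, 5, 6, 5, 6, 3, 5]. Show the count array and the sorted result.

Count array: [0, 0, 0, 2, 0, 3, 2, 0, 1]
(count[i] = number of elements equal to i)
Cumulative count: [0, 0, 0, 2, 2, 5, 7, 7, 8]
Sorted: [3, 3, 5, 5, 5, 6, 6, 8]


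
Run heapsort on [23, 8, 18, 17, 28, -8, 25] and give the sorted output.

Build heap: [28, 23, 25, 17, 8, -8, 18]
Extract 28: [25, 23, 18, 17, 8, -8, 28]
Extract 25: [23, 17, 18, -8, 8, 25, 28]
Extract 23: [18, 17, 8, -8, 23, 25, 28]
Extract 18: [17, -8, 8, 18, 23, 25, 28]
Extract 17: [8, -8, 17, 18, 23, 25, 28]
Extract 8: [-8, 8, 17, 18, 23, 25, 28]


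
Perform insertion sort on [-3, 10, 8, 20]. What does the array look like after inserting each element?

First element -3 is already 'sorted'
Insert 10: shifted 0 elements -> [-3, 10, 8, 20]
Insert 8: shifted 1 elements -> [-3, 8, 10, 20]
Insert 20: shifted 0 elements -> [-3, 8, 10, 20]


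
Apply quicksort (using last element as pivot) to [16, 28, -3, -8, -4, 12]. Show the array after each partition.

Partition 1: pivot=12 at index 3 -> [-3, -8, -4, 12, 16, 28]
Partition 2: pivot=-4 at index 1 -> [-8, -4, -3, 12, 16, 28]
Partition 3: pivot=28 at index 5 -> [-8, -4, -3, 12, 16, 28]


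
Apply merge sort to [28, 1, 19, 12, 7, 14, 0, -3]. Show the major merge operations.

Divide and conquer:
  Merge [28] + [1] -> [1, 28]
  Merge [19] + [12] -> [12, 19]
  Merge [1, 28] + [12, 19] -> [1, 12, 19, 28]
  Merge [7] + [14] -> [7, 14]
  Merge [0] + [-3] -> [-3, 0]
  Merge [7, 14] + [-3, 0] -> [-3, 0, 7, 14]
  Merge [1, 12, 19, 28] + [-3, 0, 7, 14] -> [-3, 0, 1, 7, 12, 14, 19, 28]


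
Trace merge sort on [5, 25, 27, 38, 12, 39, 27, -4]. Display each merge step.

Divide and conquer:
  Merge [5] + [25] -> [5, 25]
  Merge [27] + [38] -> [27, 38]
  Merge [5, 25] + [27, 38] -> [5, 25, 27, 38]
  Merge [12] + [39] -> [12, 39]
  Merge [27] + [-4] -> [-4, 27]
  Merge [12, 39] + [-4, 27] -> [-4, 12, 27, 39]
  Merge [5, 25, 27, 38] + [-4, 12, 27, 39] -> [-4, 5, 12, 25, 27, 27, 38, 39]


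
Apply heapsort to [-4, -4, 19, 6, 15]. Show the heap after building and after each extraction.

Build heap: [19, 15, -4, 6, -4]
Extract 19: [15, 6, -4, -4, 19]
Extract 15: [6, -4, -4, 15, 19]
Extract 6: [-4, -4, 6, 15, 19]
Extract -4: [-4, -4, 6, 15, 19]


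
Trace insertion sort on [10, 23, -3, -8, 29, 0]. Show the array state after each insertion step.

First element 10 is already 'sorted'
Insert 23: shifted 0 elements -> [10, 23, -3, -8, 29, 0]
Insert -3: shifted 2 elements -> [-3, 10, 23, -8, 29, 0]
Insert -8: shifted 3 elements -> [-8, -3, 10, 23, 29, 0]
Insert 29: shifted 0 elements -> [-8, -3, 10, 23, 29, 0]
Insert 0: shifted 3 elements -> [-8, -3, 0, 10, 23, 29]


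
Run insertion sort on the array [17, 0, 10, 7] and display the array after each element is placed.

First element 17 is already 'sorted'
Insert 0: shifted 1 elements -> [0, 17, 10, 7]
Insert 10: shifted 1 elements -> [0, 10, 17, 7]
Insert 7: shifted 2 elements -> [0, 7, 10, 17]


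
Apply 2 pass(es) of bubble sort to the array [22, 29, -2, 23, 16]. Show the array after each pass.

After pass 1: [22, -2, 23, 16, 29] (3 swaps)
After pass 2: [-2, 22, 16, 23, 29] (2 swaps)
Total swaps: 5


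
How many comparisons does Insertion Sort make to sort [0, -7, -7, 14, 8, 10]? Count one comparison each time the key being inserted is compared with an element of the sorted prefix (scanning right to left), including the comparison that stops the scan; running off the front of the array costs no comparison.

Insert -7: 0 > -7 (shift), reached front = 1 comparison(s) -> [-7, 0, -7, 14, 8, 10]
Insert -7: 0 > -7 (shift), -7 <= -7 (stop) = 2 comparison(s) -> [-7, -7, 0, 14, 8, 10]
Insert 14: 0 <= 14 (stop) = 1 comparison(s) -> [-7, -7, 0, 14, 8, 10]
Insert 8: 14 > 8 (shift), 0 <= 8 (stop) = 2 comparison(s) -> [-7, -7, 0, 8, 14, 10]
Insert 10: 14 > 10 (shift), 8 <= 10 (stop) = 2 comparison(s) -> [-7, -7, 0, 8, 10, 14]
Total comparisons: 1 + 2 + 1 + 2 + 2 = 8


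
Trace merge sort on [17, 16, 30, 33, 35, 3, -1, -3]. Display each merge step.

Divide and conquer:
  Merge [17] + [16] -> [16, 17]
  Merge [30] + [33] -> [30, 33]
  Merge [16, 17] + [30, 33] -> [16, 17, 30, 33]
  Merge [35] + [3] -> [3, 35]
  Merge [-1] + [-3] -> [-3, -1]
  Merge [3, 35] + [-3, -1] -> [-3, -1, 3, 35]
  Merge [16, 17, 30, 33] + [-3, -1, 3, 35] -> [-3, -1, 3, 16, 17, 30, 33, 35]


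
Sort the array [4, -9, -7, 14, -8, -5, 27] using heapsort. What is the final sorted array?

Build heap: [27, 14, 4, -9, -8, -5, -7]
Extract 27: [14, -7, 4, -9, -8, -5, 27]
Extract 14: [4, -7, -5, -9, -8, 14, 27]
Extract 4: [-5, -7, -8, -9, 4, 14, 27]
Extract -5: [-7, -9, -8, -5, 4, 14, 27]
Extract -7: [-8, -9, -7, -5, 4, 14, 27]
Extract -8: [-9, -8, -7, -5, 4, 14, 27]


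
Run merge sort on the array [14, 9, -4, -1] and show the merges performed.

Divide and conquer:
  Merge [14] + [9] -> [9, 14]
  Merge [-4] + [-1] -> [-4, -1]
  Merge [9, 14] + [-4, -1] -> [-4, -1, 9, 14]


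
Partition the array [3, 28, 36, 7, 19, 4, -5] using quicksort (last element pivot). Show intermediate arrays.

Partition 1: pivot=-5 at index 0 -> [-5, 28, 36, 7, 19, 4, 3]
Partition 2: pivot=3 at index 1 -> [-5, 3, 36, 7, 19, 4, 28]
Partition 3: pivot=28 at index 5 -> [-5, 3, 7, 19, 4, 28, 36]
Partition 4: pivot=4 at index 2 -> [-5, 3, 4, 19, 7, 28, 36]
Partition 5: pivot=7 at index 3 -> [-5, 3, 4, 7, 19, 28, 36]


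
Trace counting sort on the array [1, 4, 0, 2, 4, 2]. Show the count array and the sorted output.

Count array: [1, 1, 2, 0, 2]
(count[i] = number of elements equal to i)
Cumulative count: [1, 2, 4, 4, 6]
Sorted: [0, 1, 2, 2, 4, 4]


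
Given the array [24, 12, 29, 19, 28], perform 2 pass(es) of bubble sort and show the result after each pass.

After pass 1: [12, 24, 19, 28, 29] (3 swaps)
After pass 2: [12, 19, 24, 28, 29] (1 swaps)
Total swaps: 4


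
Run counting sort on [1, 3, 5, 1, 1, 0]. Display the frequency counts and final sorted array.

Count array: [1, 3, 0, 1, 0, 1]
(count[i] = number of elements equal to i)
Cumulative count: [1, 4, 4, 5, 5, 6]
Sorted: [0, 1, 1, 1, 3, 5]


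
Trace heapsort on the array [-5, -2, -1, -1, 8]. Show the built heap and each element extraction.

Build heap: [8, -1, -1, -5, -2]
Extract 8: [-1, -2, -1, -5, 8]
Extract -1: [-1, -2, -5, -1, 8]
Extract -1: [-2, -5, -1, -1, 8]
Extract -2: [-5, -2, -1, -1, 8]


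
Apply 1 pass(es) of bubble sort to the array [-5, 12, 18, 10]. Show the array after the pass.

After pass 1: [-5, 12, 10, 18] (1 swaps)
Total swaps: 1


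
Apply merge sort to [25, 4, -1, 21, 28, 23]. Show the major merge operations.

Divide and conquer:
  Merge [4] + [-1] -> [-1, 4]
  Merge [25] + [-1, 4] -> [-1, 4, 25]
  Merge [28] + [23] -> [23, 28]
  Merge [21] + [23, 28] -> [21, 23, 28]
  Merge [-1, 4, 25] + [21, 23, 28] -> [-1, 4, 21, 23, 25, 28]


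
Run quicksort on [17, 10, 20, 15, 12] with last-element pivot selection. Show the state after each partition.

Partition 1: pivot=12 at index 1 -> [10, 12, 20, 15, 17]
Partition 2: pivot=17 at index 3 -> [10, 12, 15, 17, 20]


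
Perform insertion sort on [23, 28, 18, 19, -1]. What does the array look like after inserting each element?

First element 23 is already 'sorted'
Insert 28: shifted 0 elements -> [23, 28, 18, 19, -1]
Insert 18: shifted 2 elements -> [18, 23, 28, 19, -1]
Insert 19: shifted 2 elements -> [18, 19, 23, 28, -1]
Insert -1: shifted 4 elements -> [-1, 18, 19, 23, 28]


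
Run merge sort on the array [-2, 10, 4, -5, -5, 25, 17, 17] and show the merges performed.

Divide and conquer:
  Merge [-2] + [10] -> [-2, 10]
  Merge [4] + [-5] -> [-5, 4]
  Merge [-2, 10] + [-5, 4] -> [-5, -2, 4, 10]
  Merge [-5] + [25] -> [-5, 25]
  Merge [17] + [17] -> [17, 17]
  Merge [-5, 25] + [17, 17] -> [-5, 17, 17, 25]
  Merge [-5, -2, 4, 10] + [-5, 17, 17, 25] -> [-5, -5, -2, 4, 10, 17, 17, 25]


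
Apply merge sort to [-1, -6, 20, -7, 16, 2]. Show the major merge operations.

Divide and conquer:
  Merge [-6] + [20] -> [-6, 20]
  Merge [-1] + [-6, 20] -> [-6, -1, 20]
  Merge [16] + [2] -> [2, 16]
  Merge [-7] + [2, 16] -> [-7, 2, 16]
  Merge [-6, -1, 20] + [-7, 2, 16] -> [-7, -6, -1, 2, 16, 20]


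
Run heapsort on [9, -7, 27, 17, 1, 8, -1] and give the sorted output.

Build heap: [27, 17, 9, -7, 1, 8, -1]
Extract 27: [17, 1, 9, -7, -1, 8, 27]
Extract 17: [9, 1, 8, -7, -1, 17, 27]
Extract 9: [8, 1, -1, -7, 9, 17, 27]
Extract 8: [1, -7, -1, 8, 9, 17, 27]
Extract 1: [-1, -7, 1, 8, 9, 17, 27]
Extract -1: [-7, -1, 1, 8, 9, 17, 27]


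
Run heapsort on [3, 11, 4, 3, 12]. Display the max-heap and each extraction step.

Build heap: [12, 11, 4, 3, 3]
Extract 12: [11, 3, 4, 3, 12]
Extract 11: [4, 3, 3, 11, 12]
Extract 4: [3, 3, 4, 11, 12]
Extract 3: [3, 3, 4, 11, 12]


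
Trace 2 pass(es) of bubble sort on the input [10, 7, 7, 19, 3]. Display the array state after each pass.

After pass 1: [7, 7, 10, 3, 19] (3 swaps)
After pass 2: [7, 7, 3, 10, 19] (1 swaps)
Total swaps: 4


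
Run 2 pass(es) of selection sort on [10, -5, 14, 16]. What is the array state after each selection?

Pass 1: Select minimum -5 at index 1, swap -> [-5, 10, 14, 16]
Pass 2: Select minimum 10 at index 1, swap -> [-5, 10, 14, 16]


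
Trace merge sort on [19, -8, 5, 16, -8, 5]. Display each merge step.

Divide and conquer:
  Merge [-8] + [5] -> [-8, 5]
  Merge [19] + [-8, 5] -> [-8, 5, 19]
  Merge [-8] + [5] -> [-8, 5]
  Merge [16] + [-8, 5] -> [-8, 5, 16]
  Merge [-8, 5, 19] + [-8, 5, 16] -> [-8, -8, 5, 5, 16, 19]


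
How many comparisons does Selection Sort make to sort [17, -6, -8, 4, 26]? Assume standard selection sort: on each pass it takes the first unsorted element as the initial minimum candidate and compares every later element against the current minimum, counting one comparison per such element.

Pass 1: scan indices 1..4 for the minimum = 4 comparison(s); min is -8, place at index 0 -> [-8, -6, 17, 4, 26]
Pass 2: scan indices 2..4 for the minimum = 3 comparison(s); min is -6, place at index 1 -> [-8, -6, 17, 4, 26]
Pass 3: scan indices 3..4 for the minimum = 2 comparison(s); min is 4, place at index 2 -> [-8, -6, 4, 17, 26]
Pass 4: scan indices 4..4 for the minimum = 1 comparison(s); min is 17, place at index 3 -> [-8, -6, 4, 17, 26]
Selection sort always scans the whole unsorted suffix, so the count is (n-1) + (n-2) + ... + 1 = n(n-1)/2 = 5*4/2 = 10 regardless of the input order.
Total comparisons: 4 + 3 + 2 + 1 = 10


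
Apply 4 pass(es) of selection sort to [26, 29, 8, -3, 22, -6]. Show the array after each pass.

Pass 1: Select minimum -6 at index 5, swap -> [-6, 29, 8, -3, 22, 26]
Pass 2: Select minimum -3 at index 3, swap -> [-6, -3, 8, 29, 22, 26]
Pass 3: Select minimum 8 at index 2, swap -> [-6, -3, 8, 29, 22, 26]
Pass 4: Select minimum 22 at index 4, swap -> [-6, -3, 8, 22, 29, 26]


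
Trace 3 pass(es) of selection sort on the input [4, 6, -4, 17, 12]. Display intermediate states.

Pass 1: Select minimum -4 at index 2, swap -> [-4, 6, 4, 17, 12]
Pass 2: Select minimum 4 at index 2, swap -> [-4, 4, 6, 17, 12]
Pass 3: Select minimum 6 at index 2, swap -> [-4, 4, 6, 17, 12]


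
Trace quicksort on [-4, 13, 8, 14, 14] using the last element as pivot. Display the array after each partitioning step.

Partition 1: pivot=14 at index 4 -> [-4, 13, 8, 14, 14]
Partition 2: pivot=14 at index 3 -> [-4, 13, 8, 14, 14]
Partition 3: pivot=8 at index 1 -> [-4, 8, 13, 14, 14]


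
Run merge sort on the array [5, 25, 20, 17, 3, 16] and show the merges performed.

Divide and conquer:
  Merge [25] + [20] -> [20, 25]
  Merge [5] + [20, 25] -> [5, 20, 25]
  Merge [3] + [16] -> [3, 16]
  Merge [17] + [3, 16] -> [3, 16, 17]
  Merge [5, 20, 25] + [3, 16, 17] -> [3, 5, 16, 17, 20, 25]


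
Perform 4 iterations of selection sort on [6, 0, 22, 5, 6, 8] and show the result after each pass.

Pass 1: Select minimum 0 at index 1, swap -> [0, 6, 22, 5, 6, 8]
Pass 2: Select minimum 5 at index 3, swap -> [0, 5, 22, 6, 6, 8]
Pass 3: Select minimum 6 at index 3, swap -> [0, 5, 6, 22, 6, 8]
Pass 4: Select minimum 6 at index 4, swap -> [0, 5, 6, 6, 22, 8]


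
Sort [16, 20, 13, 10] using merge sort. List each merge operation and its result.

Divide and conquer:
  Merge [16] + [20] -> [16, 20]
  Merge [13] + [10] -> [10, 13]
  Merge [16, 20] + [10, 13] -> [10, 13, 16, 20]


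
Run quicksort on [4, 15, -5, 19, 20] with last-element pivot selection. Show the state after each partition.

Partition 1: pivot=20 at index 4 -> [4, 15, -5, 19, 20]
Partition 2: pivot=19 at index 3 -> [4, 15, -5, 19, 20]
Partition 3: pivot=-5 at index 0 -> [-5, 15, 4, 19, 20]
Partition 4: pivot=4 at index 1 -> [-5, 4, 15, 19, 20]


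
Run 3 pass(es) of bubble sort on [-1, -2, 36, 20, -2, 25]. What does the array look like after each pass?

After pass 1: [-2, -1, 20, -2, 25, 36] (4 swaps)
After pass 2: [-2, -1, -2, 20, 25, 36] (1 swaps)
After pass 3: [-2, -2, -1, 20, 25, 36] (1 swaps)
Total swaps: 6


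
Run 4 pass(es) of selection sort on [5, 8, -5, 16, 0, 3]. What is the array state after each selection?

Pass 1: Select minimum -5 at index 2, swap -> [-5, 8, 5, 16, 0, 3]
Pass 2: Select minimum 0 at index 4, swap -> [-5, 0, 5, 16, 8, 3]
Pass 3: Select minimum 3 at index 5, swap -> [-5, 0, 3, 16, 8, 5]
Pass 4: Select minimum 5 at index 5, swap -> [-5, 0, 3, 5, 8, 16]


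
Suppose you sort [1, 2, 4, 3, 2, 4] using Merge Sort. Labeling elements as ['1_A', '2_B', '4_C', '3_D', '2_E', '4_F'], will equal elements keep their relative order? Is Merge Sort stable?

Trace Merge Sort on the labeled array (the key is the number; the letter only tracks identity):
  Merge [2_B] + [4_C] -> [2_B, 4_C]
  Merge [1_A] + [2_B, 4_C] -> [1_A, 2_B, 4_C]
  Merge [2_E] + [4_F] -> [2_E, 4_F]
  Merge [3_D] + [2_E, 4_F] -> [2_E, 3_D, 4_F]
  Merge [1_A, 2_B, 4_C] + [2_E, 3_D, 4_F] -> [1_A, 2_B, 2_E, 3_D, 4_C, 4_F]
Final order: [1_A, 2_B, 2_E, 3_D, 4_C, 4_F]
Equal keys:
  value 2: originally 2_B, 2_E; after sorting 2_B, 2_E -> order preserved
  value 4: originally 4_C, 4_F; after sorting 4_C, 4_F -> order preserved
All equal keys kept their original relative order. Merge Sort is stable: when the heads of the two halves are equal the merge takes from the left half first.
Answer: Stable


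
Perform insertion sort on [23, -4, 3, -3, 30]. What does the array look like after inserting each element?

First element 23 is already 'sorted'
Insert -4: shifted 1 elements -> [-4, 23, 3, -3, 30]
Insert 3: shifted 1 elements -> [-4, 3, 23, -3, 30]
Insert -3: shifted 2 elements -> [-4, -3, 3, 23, 30]
Insert 30: shifted 0 elements -> [-4, -3, 3, 23, 30]


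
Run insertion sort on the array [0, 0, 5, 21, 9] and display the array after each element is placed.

First element 0 is already 'sorted'
Insert 0: shifted 0 elements -> [0, 0, 5, 21, 9]
Insert 5: shifted 0 elements -> [0, 0, 5, 21, 9]
Insert 21: shifted 0 elements -> [0, 0, 5, 21, 9]
Insert 9: shifted 1 elements -> [0, 0, 5, 9, 21]


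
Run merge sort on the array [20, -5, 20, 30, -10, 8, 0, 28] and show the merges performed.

Divide and conquer:
  Merge [20] + [-5] -> [-5, 20]
  Merge [20] + [30] -> [20, 30]
  Merge [-5, 20] + [20, 30] -> [-5, 20, 20, 30]
  Merge [-10] + [8] -> [-10, 8]
  Merge [0] + [28] -> [0, 28]
  Merge [-10, 8] + [0, 28] -> [-10, 0, 8, 28]
  Merge [-5, 20, 20, 30] + [-10, 0, 8, 28] -> [-10, -5, 0, 8, 20, 20, 28, 30]


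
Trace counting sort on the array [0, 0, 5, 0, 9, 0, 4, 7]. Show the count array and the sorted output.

Count array: [4, 0, 0, 0, 1, 1, 0, 1, 0, 1]
(count[i] = number of elements equal to i)
Cumulative count: [4, 4, 4, 4, 5, 6, 6, 7, 7, 8]
Sorted: [0, 0, 0, 0, 4, 5, 7, 9]


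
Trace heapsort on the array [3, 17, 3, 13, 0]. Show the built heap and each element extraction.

Build heap: [17, 13, 3, 3, 0]
Extract 17: [13, 3, 3, 0, 17]
Extract 13: [3, 0, 3, 13, 17]
Extract 3: [3, 0, 3, 13, 17]
Extract 3: [0, 3, 3, 13, 17]


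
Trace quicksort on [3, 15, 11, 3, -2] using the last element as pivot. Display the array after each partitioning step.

Partition 1: pivot=-2 at index 0 -> [-2, 15, 11, 3, 3]
Partition 2: pivot=3 at index 2 -> [-2, 3, 3, 15, 11]
Partition 3: pivot=11 at index 3 -> [-2, 3, 3, 11, 15]


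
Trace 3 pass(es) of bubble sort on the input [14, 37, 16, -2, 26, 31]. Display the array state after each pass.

After pass 1: [14, 16, -2, 26, 31, 37] (4 swaps)
After pass 2: [14, -2, 16, 26, 31, 37] (1 swaps)
After pass 3: [-2, 14, 16, 26, 31, 37] (1 swaps)
Total swaps: 6


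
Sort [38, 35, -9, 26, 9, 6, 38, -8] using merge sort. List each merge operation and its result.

Divide and conquer:
  Merge [38] + [35] -> [35, 38]
  Merge [-9] + [26] -> [-9, 26]
  Merge [35, 38] + [-9, 26] -> [-9, 26, 35, 38]
  Merge [9] + [6] -> [6, 9]
  Merge [38] + [-8] -> [-8, 38]
  Merge [6, 9] + [-8, 38] -> [-8, 6, 9, 38]
  Merge [-9, 26, 35, 38] + [-8, 6, 9, 38] -> [-9, -8, 6, 9, 26, 35, 38, 38]


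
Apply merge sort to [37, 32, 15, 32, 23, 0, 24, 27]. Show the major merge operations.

Divide and conquer:
  Merge [37] + [32] -> [32, 37]
  Merge [15] + [32] -> [15, 32]
  Merge [32, 37] + [15, 32] -> [15, 32, 32, 37]
  Merge [23] + [0] -> [0, 23]
  Merge [24] + [27] -> [24, 27]
  Merge [0, 23] + [24, 27] -> [0, 23, 24, 27]
  Merge [15, 32, 32, 37] + [0, 23, 24, 27] -> [0, 15, 23, 24, 27, 32, 32, 37]


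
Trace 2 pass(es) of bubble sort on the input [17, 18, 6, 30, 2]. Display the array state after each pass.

After pass 1: [17, 6, 18, 2, 30] (2 swaps)
After pass 2: [6, 17, 2, 18, 30] (2 swaps)
Total swaps: 4


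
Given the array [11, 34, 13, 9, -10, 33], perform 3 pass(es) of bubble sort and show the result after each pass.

After pass 1: [11, 13, 9, -10, 33, 34] (4 swaps)
After pass 2: [11, 9, -10, 13, 33, 34] (2 swaps)
After pass 3: [9, -10, 11, 13, 33, 34] (2 swaps)
Total swaps: 8


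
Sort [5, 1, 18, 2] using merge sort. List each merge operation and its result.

Divide and conquer:
  Merge [5] + [1] -> [1, 5]
  Merge [18] + [2] -> [2, 18]
  Merge [1, 5] + [2, 18] -> [1, 2, 5, 18]


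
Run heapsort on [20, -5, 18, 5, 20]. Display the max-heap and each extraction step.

Build heap: [20, 20, 18, 5, -5]
Extract 20: [20, 5, 18, -5, 20]
Extract 20: [18, 5, -5, 20, 20]
Extract 18: [5, -5, 18, 20, 20]
Extract 5: [-5, 5, 18, 20, 20]


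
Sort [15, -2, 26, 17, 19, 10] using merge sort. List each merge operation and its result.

Divide and conquer:
  Merge [-2] + [26] -> [-2, 26]
  Merge [15] + [-2, 26] -> [-2, 15, 26]
  Merge [19] + [10] -> [10, 19]
  Merge [17] + [10, 19] -> [10, 17, 19]
  Merge [-2, 15, 26] + [10, 17, 19] -> [-2, 10, 15, 17, 19, 26]


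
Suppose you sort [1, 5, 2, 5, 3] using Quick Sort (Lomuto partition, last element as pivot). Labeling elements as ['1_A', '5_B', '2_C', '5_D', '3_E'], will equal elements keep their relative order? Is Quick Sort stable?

Trace Quick Sort on the labeled array (the key is the number; the letter only tracks identity):
  Partition indices 0..4 around pivot 3_E -> [1_A, 2_C, 3_E, 5_D, 5_B]
  Partition indices 0..1 around pivot 2_C -> [1_A, 2_C, 3_E, 5_D, 5_B]
  Partition indices 3..4 around pivot 5_B -> [1_A, 2_C, 3_E, 5_D, 5_B]
Final order: [1_A, 2_C, 3_E, 5_D, 5_B]
Equal keys:
  value 5: originally 5_B, 5_D; after sorting 5_D, 5_B -> order changed
Equal keys were reordered, so Quick Sort is not stable: partition swaps elements across long distances and can reorder equal keys. (One such input is enough; an unstable sort may happen to preserve order on other inputs, but it gives no guarantee.)
Answer: Not stable


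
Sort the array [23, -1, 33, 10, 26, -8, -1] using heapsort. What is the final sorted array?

Build heap: [33, 26, 23, 10, -1, -8, -1]
Extract 33: [26, 10, 23, -1, -1, -8, 33]
Extract 26: [23, 10, -8, -1, -1, 26, 33]
Extract 23: [10, -1, -8, -1, 23, 26, 33]
Extract 10: [-1, -1, -8, 10, 23, 26, 33]
Extract -1: [-1, -8, -1, 10, 23, 26, 33]
Extract -1: [-8, -1, -1, 10, 23, 26, 33]


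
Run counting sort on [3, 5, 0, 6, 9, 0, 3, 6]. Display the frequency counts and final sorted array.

Count array: [2, 0, 0, 2, 0, 1, 2, 0, 0, 1]
(count[i] = number of elements equal to i)
Cumulative count: [2, 2, 2, 4, 4, 5, 7, 7, 7, 8]
Sorted: [0, 0, 3, 3, 5, 6, 6, 9]


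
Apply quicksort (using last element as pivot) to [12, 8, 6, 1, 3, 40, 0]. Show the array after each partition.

Partition 1: pivot=0 at index 0 -> [0, 8, 6, 1, 3, 40, 12]
Partition 2: pivot=12 at index 5 -> [0, 8, 6, 1, 3, 12, 40]
Partition 3: pivot=3 at index 2 -> [0, 1, 3, 8, 6, 12, 40]
Partition 4: pivot=6 at index 3 -> [0, 1, 3, 6, 8, 12, 40]


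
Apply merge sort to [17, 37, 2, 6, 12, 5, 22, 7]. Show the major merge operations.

Divide and conquer:
  Merge [17] + [37] -> [17, 37]
  Merge [2] + [6] -> [2, 6]
  Merge [17, 37] + [2, 6] -> [2, 6, 17, 37]
  Merge [12] + [5] -> [5, 12]
  Merge [22] + [7] -> [7, 22]
  Merge [5, 12] + [7, 22] -> [5, 7, 12, 22]
  Merge [2, 6, 17, 37] + [5, 7, 12, 22] -> [2, 5, 6, 7, 12, 17, 22, 37]


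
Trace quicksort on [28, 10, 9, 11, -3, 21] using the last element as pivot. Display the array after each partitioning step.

Partition 1: pivot=21 at index 4 -> [10, 9, 11, -3, 21, 28]
Partition 2: pivot=-3 at index 0 -> [-3, 9, 11, 10, 21, 28]
Partition 3: pivot=10 at index 2 -> [-3, 9, 10, 11, 21, 28]


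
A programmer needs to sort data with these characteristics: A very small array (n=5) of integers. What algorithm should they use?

Best choice: Insertion sort
Reason: For tiny inputs the O(n^2) overhead is negligible and insertion sort has minimal constant factors


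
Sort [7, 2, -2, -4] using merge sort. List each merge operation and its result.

Divide and conquer:
  Merge [7] + [2] -> [2, 7]
  Merge [-2] + [-4] -> [-4, -2]
  Merge [2, 7] + [-4, -2] -> [-4, -2, 2, 7]


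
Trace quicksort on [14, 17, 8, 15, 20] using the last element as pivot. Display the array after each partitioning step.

Partition 1: pivot=20 at index 4 -> [14, 17, 8, 15, 20]
Partition 2: pivot=15 at index 2 -> [14, 8, 15, 17, 20]
Partition 3: pivot=8 at index 0 -> [8, 14, 15, 17, 20]


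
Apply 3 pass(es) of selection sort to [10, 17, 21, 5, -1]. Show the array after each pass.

Pass 1: Select minimum -1 at index 4, swap -> [-1, 17, 21, 5, 10]
Pass 2: Select minimum 5 at index 3, swap -> [-1, 5, 21, 17, 10]
Pass 3: Select minimum 10 at index 4, swap -> [-1, 5, 10, 17, 21]


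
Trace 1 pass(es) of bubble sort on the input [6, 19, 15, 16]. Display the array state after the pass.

After pass 1: [6, 15, 16, 19] (2 swaps)
Total swaps: 2


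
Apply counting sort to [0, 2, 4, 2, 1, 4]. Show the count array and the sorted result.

Count array: [1, 1, 2, 0, 2]
(count[i] = number of elements equal to i)
Cumulative count: [1, 2, 4, 4, 6]
Sorted: [0, 1, 2, 2, 4, 4]


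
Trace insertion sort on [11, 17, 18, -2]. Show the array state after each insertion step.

First element 11 is already 'sorted'
Insert 17: shifted 0 elements -> [11, 17, 18, -2]
Insert 18: shifted 0 elements -> [11, 17, 18, -2]
Insert -2: shifted 3 elements -> [-2, 11, 17, 18]


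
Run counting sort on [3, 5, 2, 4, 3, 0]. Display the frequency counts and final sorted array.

Count array: [1, 0, 1, 2, 1, 1]
(count[i] = number of elements equal to i)
Cumulative count: [1, 1, 2, 4, 5, 6]
Sorted: [0, 2, 3, 3, 4, 5]


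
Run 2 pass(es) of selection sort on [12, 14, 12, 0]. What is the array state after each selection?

Pass 1: Select minimum 0 at index 3, swap -> [0, 14, 12, 12]
Pass 2: Select minimum 12 at index 2, swap -> [0, 12, 14, 12]


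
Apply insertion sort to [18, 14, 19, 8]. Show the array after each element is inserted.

First element 18 is already 'sorted'
Insert 14: shifted 1 elements -> [14, 18, 19, 8]
Insert 19: shifted 0 elements -> [14, 18, 19, 8]
Insert 8: shifted 3 elements -> [8, 14, 18, 19]


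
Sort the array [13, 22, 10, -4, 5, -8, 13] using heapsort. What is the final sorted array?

Build heap: [22, 13, 13, -4, 5, -8, 10]
Extract 22: [13, 10, 13, -4, 5, -8, 22]
Extract 13: [13, 10, -8, -4, 5, 13, 22]
Extract 13: [10, 5, -8, -4, 13, 13, 22]
Extract 10: [5, -4, -8, 10, 13, 13, 22]
Extract 5: [-4, -8, 5, 10, 13, 13, 22]
Extract -4: [-8, -4, 5, 10, 13, 13, 22]


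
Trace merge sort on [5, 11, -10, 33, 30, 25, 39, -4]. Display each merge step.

Divide and conquer:
  Merge [5] + [11] -> [5, 11]
  Merge [-10] + [33] -> [-10, 33]
  Merge [5, 11] + [-10, 33] -> [-10, 5, 11, 33]
  Merge [30] + [25] -> [25, 30]
  Merge [39] + [-4] -> [-4, 39]
  Merge [25, 30] + [-4, 39] -> [-4, 25, 30, 39]
  Merge [-10, 5, 11, 33] + [-4, 25, 30, 39] -> [-10, -4, 5, 11, 25, 30, 33, 39]


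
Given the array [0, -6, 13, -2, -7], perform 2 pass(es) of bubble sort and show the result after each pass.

After pass 1: [-6, 0, -2, -7, 13] (3 swaps)
After pass 2: [-6, -2, -7, 0, 13] (2 swaps)
Total swaps: 5


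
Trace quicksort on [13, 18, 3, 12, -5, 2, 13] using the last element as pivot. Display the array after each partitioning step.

Partition 1: pivot=13 at index 5 -> [13, 3, 12, -5, 2, 13, 18]
Partition 2: pivot=2 at index 1 -> [-5, 2, 12, 13, 3, 13, 18]
Partition 3: pivot=3 at index 2 -> [-5, 2, 3, 13, 12, 13, 18]
Partition 4: pivot=12 at index 3 -> [-5, 2, 3, 12, 13, 13, 18]


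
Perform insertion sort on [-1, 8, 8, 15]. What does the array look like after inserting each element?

First element -1 is already 'sorted'
Insert 8: shifted 0 elements -> [-1, 8, 8, 15]
Insert 8: shifted 0 elements -> [-1, 8, 8, 15]
Insert 15: shifted 0 elements -> [-1, 8, 8, 15]


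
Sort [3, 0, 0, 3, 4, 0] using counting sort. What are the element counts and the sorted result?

Count array: [3, 0, 0, 2, 1]
(count[i] = number of elements equal to i)
Cumulative count: [3, 3, 3, 5, 6]
Sorted: [0, 0, 0, 3, 3, 4]


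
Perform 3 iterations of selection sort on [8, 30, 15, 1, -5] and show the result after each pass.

Pass 1: Select minimum -5 at index 4, swap -> [-5, 30, 15, 1, 8]
Pass 2: Select minimum 1 at index 3, swap -> [-5, 1, 15, 30, 8]
Pass 3: Select minimum 8 at index 4, swap -> [-5, 1, 8, 30, 15]


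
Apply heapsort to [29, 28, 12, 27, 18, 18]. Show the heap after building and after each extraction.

Build heap: [29, 28, 18, 27, 18, 12]
Extract 29: [28, 27, 18, 12, 18, 29]
Extract 28: [27, 18, 18, 12, 28, 29]
Extract 27: [18, 12, 18, 27, 28, 29]
Extract 18: [18, 12, 18, 27, 28, 29]
Extract 18: [12, 18, 18, 27, 28, 29]


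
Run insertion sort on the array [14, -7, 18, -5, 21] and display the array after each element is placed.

First element 14 is already 'sorted'
Insert -7: shifted 1 elements -> [-7, 14, 18, -5, 21]
Insert 18: shifted 0 elements -> [-7, 14, 18, -5, 21]
Insert -5: shifted 2 elements -> [-7, -5, 14, 18, 21]
Insert 21: shifted 0 elements -> [-7, -5, 14, 18, 21]
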